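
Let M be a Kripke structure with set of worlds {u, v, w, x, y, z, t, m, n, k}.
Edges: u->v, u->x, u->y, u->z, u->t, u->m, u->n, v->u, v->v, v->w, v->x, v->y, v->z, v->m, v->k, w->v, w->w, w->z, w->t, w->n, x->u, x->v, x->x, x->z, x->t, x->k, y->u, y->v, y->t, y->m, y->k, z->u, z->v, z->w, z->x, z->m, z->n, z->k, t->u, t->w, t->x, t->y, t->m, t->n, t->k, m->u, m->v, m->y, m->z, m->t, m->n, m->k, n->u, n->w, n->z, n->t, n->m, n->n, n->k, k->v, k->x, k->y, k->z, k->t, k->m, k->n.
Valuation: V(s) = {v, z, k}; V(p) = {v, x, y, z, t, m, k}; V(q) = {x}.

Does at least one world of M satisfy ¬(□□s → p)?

Let φ = ¬(□□s → p). Evaluate φ at each world:
  u (successors {v, x, y, z, t, m, n}): φ is false.
  v (successors {u, v, w, x, y, z, m, k}): φ is false.
  w (successors {v, w, z, t, n}): φ is false.
  x (successors {u, v, x, z, t, k}): φ is false.
  y (successors {u, v, t, m, k}): φ is false.
  z (successors {u, v, w, x, m, n, k}): φ is false.
  t (successors {u, w, x, y, m, n, k}): φ is false.
  m (successors {u, v, y, z, t, n, k}): φ is false.
  n (successors {u, w, z, t, m, n, k}): φ is false.
  k (successors {v, x, y, z, t, m, n}): φ is false.
For instance, at v:
  At v: □□s → p is true, so ¬(□□s → p) is false.
    At v: □□s is false, p is true, so □□s → p is true.
      At v: □□s requires □s at every successor {u, v, w, x, y, z, m, k}.
        □s fails at u, so □□s is false at v.

No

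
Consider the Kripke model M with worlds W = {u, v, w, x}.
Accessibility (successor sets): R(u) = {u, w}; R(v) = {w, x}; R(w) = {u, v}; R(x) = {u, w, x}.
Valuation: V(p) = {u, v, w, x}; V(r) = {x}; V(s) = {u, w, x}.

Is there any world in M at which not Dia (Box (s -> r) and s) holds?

Let φ = not Dia (Box (s -> r) and s). Evaluate φ at each world:
  u (successors {u, w}): φ is true.
  v (successors {w, x}): φ is true.
  w (successors {u, v}): φ is true.
  x (successors {u, w, x}): φ is true.
Detail at u (witness):
  At u: Dia (Box (s -> r) and s) is false, so not Dia (Box (s -> r) and s) is true.
    At u: Dia (Box (s -> r) and s) requires Box (s -> r) and s at some successor in {u, w}.
      At u: Box (s -> r) and s is false.
      At w: Box (s -> r) and s is false.
    So Dia (Box (s -> r) and s) is false at u.

Yes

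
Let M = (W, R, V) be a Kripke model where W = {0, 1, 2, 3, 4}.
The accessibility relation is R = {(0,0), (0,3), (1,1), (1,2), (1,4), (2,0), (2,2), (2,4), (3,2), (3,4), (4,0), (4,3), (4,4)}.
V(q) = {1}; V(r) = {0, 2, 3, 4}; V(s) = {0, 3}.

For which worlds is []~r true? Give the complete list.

none

Let φ = []~r. Evaluate φ at each world:
  0 (successors {0, 3}): φ is false.
  1 (successors {1, 2, 4}): φ is false.
  2 (successors {0, 2, 4}): φ is false.
  3 (successors {2, 4}): φ is false.
  4 (successors {0, 3, 4}): φ is false.
For instance, at 2:
  At 2: []~r requires ~r at every successor {0, 2, 4}.
    ~r fails at 0, so []~r is false at 2.
Satisfying worlds: none.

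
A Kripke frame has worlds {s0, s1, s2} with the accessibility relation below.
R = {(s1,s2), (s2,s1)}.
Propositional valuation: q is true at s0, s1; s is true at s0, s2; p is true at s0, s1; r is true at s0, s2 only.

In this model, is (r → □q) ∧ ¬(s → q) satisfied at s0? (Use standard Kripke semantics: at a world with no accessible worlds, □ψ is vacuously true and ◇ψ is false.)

No

At s0: r → □q is true, ¬(s → q) is false, so (r → □q) ∧ ¬(s → q) is false.
  At s0: r is true, □q is true, so r → □q is true.
    At s0: no accessible worlds, so □q holds vacuously.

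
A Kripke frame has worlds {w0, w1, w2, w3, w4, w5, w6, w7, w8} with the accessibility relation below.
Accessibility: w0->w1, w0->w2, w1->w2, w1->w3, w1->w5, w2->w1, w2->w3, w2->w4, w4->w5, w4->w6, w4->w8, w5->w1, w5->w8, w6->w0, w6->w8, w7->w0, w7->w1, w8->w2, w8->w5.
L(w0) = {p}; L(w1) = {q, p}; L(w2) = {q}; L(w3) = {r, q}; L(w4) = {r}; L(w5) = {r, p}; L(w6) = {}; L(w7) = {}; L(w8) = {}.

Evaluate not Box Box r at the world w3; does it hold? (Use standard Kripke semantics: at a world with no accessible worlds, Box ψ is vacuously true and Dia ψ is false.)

At w3: Box Box r is true, so not Box Box r is false.
  At w3: no accessible worlds, so Box Box r holds vacuously.

No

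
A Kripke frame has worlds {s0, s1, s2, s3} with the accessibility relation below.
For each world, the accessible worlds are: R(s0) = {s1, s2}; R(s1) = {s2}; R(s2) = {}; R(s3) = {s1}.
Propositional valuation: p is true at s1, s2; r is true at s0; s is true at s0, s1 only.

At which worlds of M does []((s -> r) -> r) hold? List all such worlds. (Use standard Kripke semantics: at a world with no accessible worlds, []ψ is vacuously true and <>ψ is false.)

Let φ = []((s -> r) -> r). Evaluate φ at each world:
  s0 (successors {s1, s2}): φ is false.
  s1 (successors {s2}): φ is false.
  s2 (successors ∅): φ is true.
  s3 (successors {s1}): φ is true.
For instance, at s0:
  At s0: []((s -> r) -> r) requires (s -> r) -> r at every successor {s1, s2}.
    (s -> r) -> r fails at s2, so []((s -> r) -> r) is false at s0.
Satisfying worlds: {s2, s3}

s2, s3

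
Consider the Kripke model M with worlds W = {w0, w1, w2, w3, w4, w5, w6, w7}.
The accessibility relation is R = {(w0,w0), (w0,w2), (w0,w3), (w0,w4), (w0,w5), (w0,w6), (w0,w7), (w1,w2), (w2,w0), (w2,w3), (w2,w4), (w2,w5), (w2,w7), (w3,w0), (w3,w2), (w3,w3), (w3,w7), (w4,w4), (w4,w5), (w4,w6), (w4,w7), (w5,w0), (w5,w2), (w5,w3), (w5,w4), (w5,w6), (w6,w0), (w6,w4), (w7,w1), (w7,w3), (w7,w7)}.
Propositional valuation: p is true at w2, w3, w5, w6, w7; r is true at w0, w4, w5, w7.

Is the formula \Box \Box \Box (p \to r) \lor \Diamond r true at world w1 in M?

Recall that \Box ψ holds at a world iff ψ holds at every accessible world, and \Diamond ψ holds iff ψ holds at some accessible world.
At w1: \Box \Box \Box (p \to r) is false, \Diamond r is false, so \Box \Box \Box (p \to r) \lor \Diamond r is false.
  At w1: \Box \Box \Box (p \to r) requires \Box \Box (p \to r) at every successor {w2}.
    \Box \Box (p \to r) fails at w2, so \Box \Box \Box (p \to r) is false at w1.
      At w2: \Box \Box (p \to r) requires \Box (p \to r) at every successor {w0, w3, w4, w5, w7}.
        \Box (p \to r) fails at w0, so \Box \Box (p \to r) is false at w2.
  At w1: \Diamond r requires r at some successor in {w2}.
    At w2: r is false.
  So \Diamond r is false at w1.

No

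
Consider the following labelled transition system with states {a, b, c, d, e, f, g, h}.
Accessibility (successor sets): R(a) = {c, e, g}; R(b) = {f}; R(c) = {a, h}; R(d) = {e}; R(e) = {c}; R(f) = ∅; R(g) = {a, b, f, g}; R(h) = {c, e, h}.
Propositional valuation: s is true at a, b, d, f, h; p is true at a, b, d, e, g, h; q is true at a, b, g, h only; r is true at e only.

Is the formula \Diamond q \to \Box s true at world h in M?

At h: \Diamond q is true, \Box s is false, so \Diamond q \to \Box s is false.
  At h: \Diamond q requires q at some successor in {c, e, h}.
    q holds at h, so \Diamond q is true at h.
  At h: \Box s requires s at every successor {c, e, h}.
    s fails at c, so \Box s is false at h.

No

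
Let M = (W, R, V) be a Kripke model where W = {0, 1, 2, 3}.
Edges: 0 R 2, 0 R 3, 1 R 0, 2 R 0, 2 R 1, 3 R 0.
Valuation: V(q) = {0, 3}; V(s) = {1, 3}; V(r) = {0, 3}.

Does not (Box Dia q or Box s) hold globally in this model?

No

Recall that Box ψ holds at a world iff ψ holds at every accessible world, and Dia ψ holds iff ψ holds at some accessible world.
Let φ = not (Box Dia q or Box s). Evaluate φ at each world:
  0 (successors {2, 3}): φ is false.
  1 (successors {0}): φ is false.
  2 (successors {0, 1}): φ is false.
  3 (successors {0}): φ is false.
Detail at 0 (counterexample):
  At 0: Box Dia q or Box s is true, so not (Box Dia q or Box s) is false.
    At 0: Box Dia q is true, Box s is false, so Box Dia q or Box s is true.
      At 0: Box Dia q requires Dia q at every successor {2, 3}.
        At 2: Dia q is true.
        At 3: Dia q is true.
      So Box Dia q is true at 0.
      At 0: Box s requires s at every successor {2, 3}.
        s fails at 2, so Box s is false at 0.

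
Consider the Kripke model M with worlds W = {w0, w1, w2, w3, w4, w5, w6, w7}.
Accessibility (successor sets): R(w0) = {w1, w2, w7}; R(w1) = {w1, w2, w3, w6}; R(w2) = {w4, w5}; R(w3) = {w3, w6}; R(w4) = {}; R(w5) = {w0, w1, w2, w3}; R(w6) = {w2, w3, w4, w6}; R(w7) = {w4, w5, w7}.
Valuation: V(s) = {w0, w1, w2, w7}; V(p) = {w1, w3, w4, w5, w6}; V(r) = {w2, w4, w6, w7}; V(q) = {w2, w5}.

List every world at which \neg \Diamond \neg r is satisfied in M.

w4

Let φ = \neg \Diamond \neg r. Evaluate φ at each world:
  w0 (successors {w1, w2, w7}): φ is false.
  w1 (successors {w1, w2, w3, w6}): φ is false.
  w2 (successors {w4, w5}): φ is false.
  w3 (successors {w3, w6}): φ is false.
  w4 (successors ∅): φ is true.
  w5 (successors {w0, w1, w2, w3}): φ is false.
  w6 (successors {w2, w3, w4, w6}): φ is false.
  w7 (successors {w4, w5, w7}): φ is false.
For instance, at w0:
  At w0: \Diamond \neg r is true, so \neg \Diamond \neg r is false.
    At w0: \Diamond \neg r requires \neg r at some successor in {w1, w2, w7}.
      \neg r holds at w1, so \Diamond \neg r is true at w0.
Satisfying worlds: {w4}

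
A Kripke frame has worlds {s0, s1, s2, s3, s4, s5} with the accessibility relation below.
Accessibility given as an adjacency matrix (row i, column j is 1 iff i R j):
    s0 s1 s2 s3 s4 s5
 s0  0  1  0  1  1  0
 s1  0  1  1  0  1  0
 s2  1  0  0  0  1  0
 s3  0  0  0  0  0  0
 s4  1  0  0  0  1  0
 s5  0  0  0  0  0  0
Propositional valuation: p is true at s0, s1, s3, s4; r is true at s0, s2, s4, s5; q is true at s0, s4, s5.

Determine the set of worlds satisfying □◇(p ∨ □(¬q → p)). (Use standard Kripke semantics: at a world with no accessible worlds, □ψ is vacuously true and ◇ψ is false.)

s1, s2, s3, s4, s5

Recall that □ψ holds at a world iff ψ holds at every accessible world, and ◇ψ holds iff ψ holds at some accessible world.
Let φ = □◇(p ∨ □(¬q → p)). Evaluate φ at each world:
  s0 (successors {s1, s3, s4}): φ is false.
  s1 (successors {s1, s2, s4}): φ is true.
  s2 (successors {s0, s4}): φ is true.
  s3 (successors ∅): φ is true.
  s4 (successors {s0, s4}): φ is true.
  s5 (successors ∅): φ is true.
For instance, at s1:
  At s1: □◇(p ∨ □(¬q → p)) requires ◇(p ∨ □(¬q → p)) at every successor {s1, s2, s4}.
      At s1: ◇(p ∨ □(¬q → p)) requires p ∨ □(¬q → p) at some successor in {s1, s2, s4}.
        p ∨ □(¬q → p) holds at s1, so ◇(p ∨ □(¬q → p)) is true at s1.
      At s2: ◇(p ∨ □(¬q → p)) requires p ∨ □(¬q → p) at some successor in {s0, s4}.
        p ∨ □(¬q → p) holds at s0, so ◇(p ∨ □(¬q → p)) is true at s2.
      At s4: ◇(p ∨ □(¬q → p)) requires p ∨ □(¬q → p) at some successor in {s0, s4}.
        p ∨ □(¬q → p) holds at s0, so ◇(p ∨ □(¬q → p)) is true at s4.
  So □◇(p ∨ □(¬q → p)) is true at s1.
Satisfying worlds: {s1, s2, s3, s4, s5}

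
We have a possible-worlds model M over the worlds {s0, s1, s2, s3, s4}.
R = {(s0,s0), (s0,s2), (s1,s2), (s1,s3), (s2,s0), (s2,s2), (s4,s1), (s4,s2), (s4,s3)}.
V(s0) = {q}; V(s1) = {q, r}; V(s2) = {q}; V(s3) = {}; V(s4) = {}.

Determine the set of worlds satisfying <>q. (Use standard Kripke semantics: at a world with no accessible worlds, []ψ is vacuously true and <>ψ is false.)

Recall that <>ψ holds at a world iff ψ holds at some accessible world.
Let φ = <>q. Evaluate φ at each world:
  s0 (successors {s0, s2}): φ is true.
  s1 (successors {s2, s3}): φ is true.
  s2 (successors {s0, s2}): φ is true.
  s3 (successors ∅): φ is false.
  s4 (successors {s1, s2, s3}): φ is true.
For instance, at s2:
  At s2: <>q requires q at some successor in {s0, s2}.
    q holds at s0, so <>q is true at s2.
Satisfying worlds: {s0, s1, s2, s4}

s0, s1, s2, s4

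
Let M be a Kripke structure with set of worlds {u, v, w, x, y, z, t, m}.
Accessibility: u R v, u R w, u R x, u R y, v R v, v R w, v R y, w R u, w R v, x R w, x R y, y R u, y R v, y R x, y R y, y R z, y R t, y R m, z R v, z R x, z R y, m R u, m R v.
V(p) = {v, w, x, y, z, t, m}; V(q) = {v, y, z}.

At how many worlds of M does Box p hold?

5

Let φ = Box p. Evaluate φ at each world:
  u (successors {v, w, x, y}): φ is true.
  v (successors {v, w, y}): φ is true.
  w (successors {u, v}): φ is false.
  x (successors {w, y}): φ is true.
  y (successors {u, v, x, y, z, t, m}): φ is false.
  z (successors {v, x, y}): φ is true.
  t (successors ∅): φ is true.
  m (successors {u, v}): φ is false.
For instance, at w:
  At w: Box p requires p at every successor {u, v}.
    p fails at u, so Box p is false at w.
Satisfying worlds: {u, v, x, z, t}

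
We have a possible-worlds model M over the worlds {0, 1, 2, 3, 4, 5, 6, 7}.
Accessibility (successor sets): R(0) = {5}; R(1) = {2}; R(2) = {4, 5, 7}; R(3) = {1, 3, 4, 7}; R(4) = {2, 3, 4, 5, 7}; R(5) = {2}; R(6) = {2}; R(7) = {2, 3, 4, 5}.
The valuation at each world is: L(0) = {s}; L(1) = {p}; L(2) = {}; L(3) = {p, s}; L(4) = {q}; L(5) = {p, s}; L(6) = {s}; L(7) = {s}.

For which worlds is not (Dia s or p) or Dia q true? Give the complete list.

Let φ = not (Dia s or p) or Dia q. Evaluate φ at each world:
  0 (successors {5}): φ is false.
  1 (successors {2}): φ is false.
  2 (successors {4, 5, 7}): φ is true.
  3 (successors {1, 3, 4, 7}): φ is true.
  4 (successors {2, 3, 4, 5, 7}): φ is true.
  5 (successors {2}): φ is false.
  6 (successors {2}): φ is true.
  7 (successors {2, 3, 4, 5}): φ is true.
For instance, at 3:
  At 3: not (Dia s or p) is false, Dia q is true, so not (Dia s or p) or Dia q is true.
    At 3: Dia s or p is true, so not (Dia s or p) is false.
      At 3: Dia s is true, p is true, so Dia s or p is true.
    At 3: Dia q requires q at some successor in {1, 3, 4, 7}.
      q holds at 4, so Dia q is true at 3.
Satisfying worlds: {2, 3, 4, 6, 7}

2, 3, 4, 6, 7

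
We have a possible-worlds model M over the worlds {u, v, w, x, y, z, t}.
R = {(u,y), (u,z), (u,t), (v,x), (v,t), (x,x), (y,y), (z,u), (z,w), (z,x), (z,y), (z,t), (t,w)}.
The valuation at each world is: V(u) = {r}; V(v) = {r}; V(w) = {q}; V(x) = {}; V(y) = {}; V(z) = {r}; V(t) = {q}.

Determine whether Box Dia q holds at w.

Yes

At w: no accessible worlds, so Box Dia q holds vacuously.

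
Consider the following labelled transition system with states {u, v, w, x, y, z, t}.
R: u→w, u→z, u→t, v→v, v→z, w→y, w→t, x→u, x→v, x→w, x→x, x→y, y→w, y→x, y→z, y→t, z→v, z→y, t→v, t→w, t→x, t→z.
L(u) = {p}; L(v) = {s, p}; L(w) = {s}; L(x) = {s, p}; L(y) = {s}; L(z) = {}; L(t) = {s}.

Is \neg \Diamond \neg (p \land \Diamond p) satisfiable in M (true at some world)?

Let φ = \neg \Diamond \neg (p \land \Diamond p). Evaluate φ at each world:
  u (successors {w, z, t}): φ is false.
  v (successors {v, z}): φ is false.
  w (successors {y, t}): φ is false.
  x (successors {u, v, w, x, y}): φ is false.
  y (successors {w, x, z, t}): φ is false.
  z (successors {v, y}): φ is false.
  t (successors {v, w, x, z}): φ is false.
For instance, at u:
  At u: \Diamond \neg (p \land \Diamond p) is true, so \neg \Diamond \neg (p \land \Diamond p) is false.
    At u: \Diamond \neg (p \land \Diamond p) requires \neg (p \land \Diamond p) at some successor in {w, z, t}.
      \neg (p \land \Diamond p) holds at w, so \Diamond \neg (p \land \Diamond p) is true at u.

No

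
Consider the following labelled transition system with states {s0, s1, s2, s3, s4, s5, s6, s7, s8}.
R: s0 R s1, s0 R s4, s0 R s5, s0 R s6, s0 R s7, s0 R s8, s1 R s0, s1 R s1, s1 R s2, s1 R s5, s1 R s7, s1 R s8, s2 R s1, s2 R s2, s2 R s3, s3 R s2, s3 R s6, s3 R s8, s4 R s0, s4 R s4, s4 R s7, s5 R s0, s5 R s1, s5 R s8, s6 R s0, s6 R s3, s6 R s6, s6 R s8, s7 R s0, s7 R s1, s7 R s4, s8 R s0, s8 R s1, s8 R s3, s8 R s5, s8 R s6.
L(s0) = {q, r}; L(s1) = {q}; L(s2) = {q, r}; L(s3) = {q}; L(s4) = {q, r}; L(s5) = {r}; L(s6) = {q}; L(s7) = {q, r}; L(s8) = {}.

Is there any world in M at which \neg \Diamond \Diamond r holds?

No

Let φ = \neg \Diamond \Diamond r. Evaluate φ at each world:
  s0 (successors {s1, s4, s5, s6, s7, s8}): φ is false.
  s1 (successors {s0, s1, s2, s5, s7, s8}): φ is false.
  s2 (successors {s1, s2, s3}): φ is false.
  s3 (successors {s2, s6, s8}): φ is false.
  s4 (successors {s0, s4, s7}): φ is false.
  s5 (successors {s0, s1, s8}): φ is false.
  s6 (successors {s0, s3, s6, s8}): φ is false.
  s7 (successors {s0, s1, s4}): φ is false.
  s8 (successors {s0, s1, s3, s5, s6}): φ is false.
For instance, at s8:
  At s8: \Diamond \Diamond r is true, so \neg \Diamond \Diamond r is false.
    At s8: \Diamond \Diamond r requires \Diamond r at some successor in {s0, s1, s3, s5, s6}.
      \Diamond r holds at s0, so \Diamond \Diamond r is true at s8.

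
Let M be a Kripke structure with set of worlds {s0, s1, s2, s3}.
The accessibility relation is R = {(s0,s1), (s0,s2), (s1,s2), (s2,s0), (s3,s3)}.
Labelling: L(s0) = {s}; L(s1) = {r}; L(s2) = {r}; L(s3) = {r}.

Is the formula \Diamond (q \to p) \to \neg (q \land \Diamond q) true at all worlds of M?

Let φ = \Diamond (q \to p) \to \neg (q \land \Diamond q). Evaluate φ at each world:
  s0 (successors {s1, s2}): φ is true.
  s1 (successors {s2}): φ is true.
  s2 (successors {s0}): φ is true.
  s3 (successors {s3}): φ is true.
For instance, at s3:
  At s3: \Diamond (q \to p) is true, \neg (q \land \Diamond q) is true, so \Diamond (q \to p) \to \neg (q \land \Diamond q) is true.
    At s3: \Diamond (q \to p) requires q \to p at some successor in {s3}.
      q \to p holds at s3, so \Diamond (q \to p) is true at s3.
    At s3: q \land \Diamond q is false, so \neg (q \land \Diamond q) is true.
      At s3: q is false, \Diamond q is false, so q \land \Diamond q is false.

Yes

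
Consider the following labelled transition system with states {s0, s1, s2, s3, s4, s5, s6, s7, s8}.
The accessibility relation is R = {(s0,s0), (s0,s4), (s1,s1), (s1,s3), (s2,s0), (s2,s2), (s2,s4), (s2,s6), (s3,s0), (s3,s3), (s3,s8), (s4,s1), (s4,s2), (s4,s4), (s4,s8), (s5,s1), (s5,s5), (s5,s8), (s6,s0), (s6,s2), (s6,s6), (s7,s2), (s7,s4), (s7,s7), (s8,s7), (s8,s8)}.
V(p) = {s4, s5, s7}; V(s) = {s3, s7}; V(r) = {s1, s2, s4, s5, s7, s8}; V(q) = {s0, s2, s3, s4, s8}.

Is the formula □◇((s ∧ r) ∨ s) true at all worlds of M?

Let φ = □◇((s ∧ r) ∨ s). Evaluate φ at each world:
  s0 (successors {s0, s4}): φ is false.
  s1 (successors {s1, s3}): φ is true.
  s2 (successors {s0, s2, s4, s6}): φ is false.
  s3 (successors {s0, s3, s8}): φ is false.
  s4 (successors {s1, s2, s4, s8}): φ is false.
  s5 (successors {s1, s5, s8}): φ is false.
  s6 (successors {s0, s2, s6}): φ is false.
  s7 (successors {s2, s4, s7}): φ is false.
  s8 (successors {s7, s8}): φ is true.
Detail at s0 (counterexample):
  At s0: □◇((s ∧ r) ∨ s) requires ◇((s ∧ r) ∨ s) at every successor {s0, s4}.
    ◇((s ∧ r) ∨ s) fails at s0, so □◇((s ∧ r) ∨ s) is false at s0.
      At s0: ◇((s ∧ r) ∨ s) requires (s ∧ r) ∨ s at some successor in {s0, s4}.
        At s0: (s ∧ r) ∨ s is false.
        At s4: (s ∧ r) ∨ s is false.
      So ◇((s ∧ r) ∨ s) is false at s0.

No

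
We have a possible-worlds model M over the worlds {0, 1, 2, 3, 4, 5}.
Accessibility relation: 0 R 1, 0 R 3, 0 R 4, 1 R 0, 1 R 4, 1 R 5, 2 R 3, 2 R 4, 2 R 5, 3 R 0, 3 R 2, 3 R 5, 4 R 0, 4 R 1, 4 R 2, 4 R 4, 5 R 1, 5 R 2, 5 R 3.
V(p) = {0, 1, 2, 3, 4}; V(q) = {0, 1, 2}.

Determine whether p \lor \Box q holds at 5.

At 5: p is false, \Box q is false, so p \lor \Box q is false.
  At 5: \Box q requires q at every successor {1, 2, 3}.
    q fails at 3, so \Box q is false at 5.

No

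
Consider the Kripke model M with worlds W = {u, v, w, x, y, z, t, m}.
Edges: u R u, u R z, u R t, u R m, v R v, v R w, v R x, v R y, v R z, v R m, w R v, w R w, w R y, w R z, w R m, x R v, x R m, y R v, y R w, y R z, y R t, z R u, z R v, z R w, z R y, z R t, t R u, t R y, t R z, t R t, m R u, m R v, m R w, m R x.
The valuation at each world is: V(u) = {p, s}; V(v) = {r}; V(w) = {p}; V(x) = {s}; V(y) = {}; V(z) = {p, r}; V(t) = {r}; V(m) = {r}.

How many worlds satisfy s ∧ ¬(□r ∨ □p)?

Let φ = s ∧ ¬(□r ∨ □p). Evaluate φ at each world:
  u (successors {u, z, t, m}): φ is true.
  v (successors {v, w, x, y, z, m}): φ is false.
  w (successors {v, w, y, z, m}): φ is false.
  x (successors {v, m}): φ is false.
  y (successors {v, w, z, t}): φ is false.
  z (successors {u, v, w, y, t}): φ is false.
  t (successors {u, y, z, t}): φ is false.
  m (successors {u, v, w, x}): φ is false.
For instance, at w:
  At w: s is false, ¬(□r ∨ □p) is true, so s ∧ ¬(□r ∨ □p) is false.
    At w: □r ∨ □p is false, so ¬(□r ∨ □p) is true.
      At w: □r is false, □p is false, so □r ∨ □p is false.
Satisfying worlds: {u}

1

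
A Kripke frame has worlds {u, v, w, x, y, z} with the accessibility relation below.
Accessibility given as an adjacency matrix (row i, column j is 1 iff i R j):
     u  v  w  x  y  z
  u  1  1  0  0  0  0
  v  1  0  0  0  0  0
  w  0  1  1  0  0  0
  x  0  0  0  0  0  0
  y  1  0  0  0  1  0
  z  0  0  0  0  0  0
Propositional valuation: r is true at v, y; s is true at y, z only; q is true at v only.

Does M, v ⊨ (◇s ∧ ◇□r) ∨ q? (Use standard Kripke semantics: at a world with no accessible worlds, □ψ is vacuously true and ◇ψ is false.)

At v: ◇s ∧ ◇□r is false, q is true, so (◇s ∧ ◇□r) ∨ q is true.
  At v: ◇s is false, ◇□r is false, so ◇s ∧ ◇□r is false.
    At v: ◇s requires s at some successor in {u}.
      At u: s is false.
    So ◇s is false at v.
    At v: ◇□r requires □r at some successor in {u}.
      At u: □r is false.
    So ◇□r is false at v.

Yes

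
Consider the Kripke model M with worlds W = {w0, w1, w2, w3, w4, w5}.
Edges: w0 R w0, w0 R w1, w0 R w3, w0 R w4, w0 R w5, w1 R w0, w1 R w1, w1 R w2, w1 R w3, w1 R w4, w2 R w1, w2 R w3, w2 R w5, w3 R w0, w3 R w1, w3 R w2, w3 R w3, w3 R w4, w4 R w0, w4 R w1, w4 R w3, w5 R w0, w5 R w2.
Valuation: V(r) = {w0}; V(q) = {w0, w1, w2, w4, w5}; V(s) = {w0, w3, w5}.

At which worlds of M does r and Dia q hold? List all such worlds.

w0

Let φ = r and Dia q. Evaluate φ at each world:
  w0 (successors {w0, w1, w3, w4, w5}): φ is true.
  w1 (successors {w0, w1, w2, w3, w4}): φ is false.
  w2 (successors {w1, w3, w5}): φ is false.
  w3 (successors {w0, w1, w2, w3, w4}): φ is false.
  w4 (successors {w0, w1, w3}): φ is false.
  w5 (successors {w0, w2}): φ is false.
For instance, at w0:
  At w0: r is true, Dia q is true, so r and Dia q is true.
    At w0: Dia q requires q at some successor in {w0, w1, w3, w4, w5}.
      q holds at w0, so Dia q is true at w0.
Satisfying worlds: {w0}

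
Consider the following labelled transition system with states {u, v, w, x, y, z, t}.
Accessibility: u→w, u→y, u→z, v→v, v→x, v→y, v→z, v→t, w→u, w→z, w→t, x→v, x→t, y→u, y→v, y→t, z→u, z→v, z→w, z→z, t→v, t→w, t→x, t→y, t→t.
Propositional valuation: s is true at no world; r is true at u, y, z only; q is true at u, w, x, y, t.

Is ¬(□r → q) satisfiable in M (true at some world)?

No

Let φ = ¬(□r → q). Evaluate φ at each world:
  u (successors {w, y, z}): φ is false.
  v (successors {v, x, y, z, t}): φ is false.
  w (successors {u, z, t}): φ is false.
  x (successors {v, t}): φ is false.
  y (successors {u, v, t}): φ is false.
  z (successors {u, v, w, z}): φ is false.
  t (successors {v, w, x, y, t}): φ is false.
For instance, at v:
  At v: □r → q is true, so ¬(□r → q) is false.
    At v: □r is false, q is false, so □r → q is true.
      At v: □r requires r at every successor {v, x, y, z, t}.
        r fails at v, so □r is false at v.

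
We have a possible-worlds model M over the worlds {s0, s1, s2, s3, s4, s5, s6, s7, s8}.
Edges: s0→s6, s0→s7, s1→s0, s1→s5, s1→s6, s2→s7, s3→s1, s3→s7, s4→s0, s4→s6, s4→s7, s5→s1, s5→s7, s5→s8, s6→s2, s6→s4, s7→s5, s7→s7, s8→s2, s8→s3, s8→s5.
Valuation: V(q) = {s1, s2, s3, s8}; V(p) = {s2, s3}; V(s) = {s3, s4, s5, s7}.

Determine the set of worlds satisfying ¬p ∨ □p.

s0, s1, s4, s5, s6, s7, s8

Let φ = ¬p ∨ □p. Evaluate φ at each world:
  s0 (successors {s6, s7}): φ is true.
  s1 (successors {s0, s5, s6}): φ is true.
  s2 (successors {s7}): φ is false.
  s3 (successors {s1, s7}): φ is false.
  s4 (successors {s0, s6, s7}): φ is true.
  s5 (successors {s1, s7, s8}): φ is true.
  s6 (successors {s2, s4}): φ is true.
  s7 (successors {s5, s7}): φ is true.
  s8 (successors {s2, s3, s5}): φ is true.
For instance, at s7:
  At s7: ¬p is true, □p is false, so ¬p ∨ □p is true.
    At s7: □p requires p at every successor {s5, s7}.
      p fails at s5, so □p is false at s7.
Satisfying worlds: {s0, s1, s4, s5, s6, s7, s8}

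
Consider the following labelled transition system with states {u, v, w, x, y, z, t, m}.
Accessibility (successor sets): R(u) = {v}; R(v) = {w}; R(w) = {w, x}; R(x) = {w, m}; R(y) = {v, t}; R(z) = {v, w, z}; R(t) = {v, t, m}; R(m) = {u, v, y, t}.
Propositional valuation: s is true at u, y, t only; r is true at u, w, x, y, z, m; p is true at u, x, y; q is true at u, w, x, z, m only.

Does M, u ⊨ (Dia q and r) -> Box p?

Yes

At u: Dia q and r is false, Box p is false, so (Dia q and r) -> Box p is true.
  At u: Dia q is false, r is true, so Dia q and r is false.
    At u: Dia q requires q at some successor in {v}.
      At v: q is false.
    So Dia q is false at u.
  At u: Box p requires p at every successor {v}.
    p fails at v, so Box p is false at u.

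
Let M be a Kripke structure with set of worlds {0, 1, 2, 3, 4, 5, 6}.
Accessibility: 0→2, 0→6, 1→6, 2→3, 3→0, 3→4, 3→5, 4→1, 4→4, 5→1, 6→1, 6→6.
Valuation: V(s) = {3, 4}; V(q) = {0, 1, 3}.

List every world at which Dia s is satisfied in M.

2, 3, 4

Let φ = Dia s. Evaluate φ at each world:
  0 (successors {2, 6}): φ is false.
  1 (successors {6}): φ is false.
  2 (successors {3}): φ is true.
  3 (successors {0, 4, 5}): φ is true.
  4 (successors {1, 4}): φ is true.
  5 (successors {1}): φ is false.
  6 (successors {1, 6}): φ is false.
For instance, at 2:
  At 2: Dia s requires s at some successor in {3}.
    s holds at 3, so Dia s is true at 2.
Satisfying worlds: {2, 3, 4}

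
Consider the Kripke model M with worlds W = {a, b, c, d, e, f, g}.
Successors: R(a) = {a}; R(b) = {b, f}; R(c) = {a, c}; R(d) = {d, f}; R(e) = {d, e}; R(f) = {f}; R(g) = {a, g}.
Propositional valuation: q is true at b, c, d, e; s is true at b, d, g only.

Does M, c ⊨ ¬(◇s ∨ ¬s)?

No

At c: ◇s ∨ ¬s is true, so ¬(◇s ∨ ¬s) is false.
  At c: ◇s is false, ¬s is true, so ◇s ∨ ¬s is true.
    At c: ◇s requires s at some successor in {a, c}.
      At a: s is false.
      At c: s is false.
    So ◇s is false at c.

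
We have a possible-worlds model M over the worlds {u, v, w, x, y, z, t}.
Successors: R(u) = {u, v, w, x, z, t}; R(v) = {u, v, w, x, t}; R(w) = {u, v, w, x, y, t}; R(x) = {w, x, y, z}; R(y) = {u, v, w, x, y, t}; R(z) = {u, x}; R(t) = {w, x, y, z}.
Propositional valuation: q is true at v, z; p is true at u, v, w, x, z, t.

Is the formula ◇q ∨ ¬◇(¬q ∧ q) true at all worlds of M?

Recall that ◇ψ holds at a world iff ψ holds at some accessible world.
Let φ = ◇q ∨ ¬◇(¬q ∧ q). Evaluate φ at each world:
  u (successors {u, v, w, x, z, t}): φ is true.
  v (successors {u, v, w, x, t}): φ is true.
  w (successors {u, v, w, x, y, t}): φ is true.
  x (successors {w, x, y, z}): φ is true.
  y (successors {u, v, w, x, y, t}): φ is true.
  z (successors {u, x}): φ is true.
  t (successors {w, x, y, z}): φ is true.
For instance, at w:
  At w: ◇q is true, ¬◇(¬q ∧ q) is true, so ◇q ∨ ¬◇(¬q ∧ q) is true.
    At w: ◇q requires q at some successor in {u, v, w, x, y, t}.
      q holds at v, so ◇q is true at w.
    At w: ◇(¬q ∧ q) is false, so ¬◇(¬q ∧ q) is true.
      At w: ◇(¬q ∧ q) requires ¬q ∧ q at some successor in {u, v, w, x, y, t}.
        At u: ¬q ∧ q is false.
        At v: ¬q ∧ q is false.
        At w: ¬q ∧ q is false.
        At x: ¬q ∧ q is false.
        At y: ¬q ∧ q is false.
        At t: ¬q ∧ q is false.
      So ◇(¬q ∧ q) is false at w.

Yes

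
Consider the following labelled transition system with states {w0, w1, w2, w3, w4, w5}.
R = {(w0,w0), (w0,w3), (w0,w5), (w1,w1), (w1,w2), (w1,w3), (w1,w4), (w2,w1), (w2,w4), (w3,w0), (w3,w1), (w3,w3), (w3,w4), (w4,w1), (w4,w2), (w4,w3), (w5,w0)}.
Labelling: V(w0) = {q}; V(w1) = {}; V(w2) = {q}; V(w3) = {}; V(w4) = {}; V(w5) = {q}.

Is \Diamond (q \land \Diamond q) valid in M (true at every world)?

No

Let φ = \Diamond (q \land \Diamond q). Evaluate φ at each world:
  w0 (successors {w0, w3, w5}): φ is true.
  w1 (successors {w1, w2, w3, w4}): φ is false.
  w2 (successors {w1, w4}): φ is false.
  w3 (successors {w0, w1, w3, w4}): φ is true.
  w4 (successors {w1, w2, w3}): φ is false.
  w5 (successors {w0}): φ is true.
Detail at w1 (counterexample):
  At w1: \Diamond (q \land \Diamond q) requires q \land \Diamond q at some successor in {w1, w2, w3, w4}.
    At w1: q \land \Diamond q is false.
    At w2: q \land \Diamond q is false.
    At w3: q \land \Diamond q is false.
    At w4: q \land \Diamond q is false.
  So \Diamond (q \land \Diamond q) is false at w1.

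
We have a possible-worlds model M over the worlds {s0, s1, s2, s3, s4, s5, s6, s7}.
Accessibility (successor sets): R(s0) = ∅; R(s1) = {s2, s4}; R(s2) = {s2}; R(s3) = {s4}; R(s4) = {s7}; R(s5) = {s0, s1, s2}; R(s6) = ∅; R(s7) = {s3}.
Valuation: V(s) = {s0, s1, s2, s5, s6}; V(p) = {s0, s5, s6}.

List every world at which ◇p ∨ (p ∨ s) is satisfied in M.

Let φ = ◇p ∨ (p ∨ s). Evaluate φ at each world:
  s0 (successors ∅): φ is true.
  s1 (successors {s2, s4}): φ is true.
  s2 (successors {s2}): φ is true.
  s3 (successors {s4}): φ is false.
  s4 (successors {s7}): φ is false.
  s5 (successors {s0, s1, s2}): φ is true.
  s6 (successors ∅): φ is true.
  s7 (successors {s3}): φ is false.
For instance, at s1:
  At s1: ◇p is false, p ∨ s is true, so ◇p ∨ (p ∨ s) is true.
    At s1: ◇p requires p at some successor in {s2, s4}.
      At s2: p is false.
      At s4: p is false.
    So ◇p is false at s1.
Satisfying worlds: {s0, s1, s2, s5, s6}

s0, s1, s2, s5, s6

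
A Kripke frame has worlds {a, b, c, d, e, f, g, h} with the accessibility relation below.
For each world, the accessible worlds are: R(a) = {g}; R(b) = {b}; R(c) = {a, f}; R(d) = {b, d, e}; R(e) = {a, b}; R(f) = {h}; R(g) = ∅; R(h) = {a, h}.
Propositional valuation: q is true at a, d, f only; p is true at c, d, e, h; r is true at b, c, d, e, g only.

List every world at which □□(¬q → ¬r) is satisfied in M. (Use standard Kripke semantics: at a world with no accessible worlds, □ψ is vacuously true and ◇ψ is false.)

Let φ = □□(¬q → ¬r). Evaluate φ at each world:
  a (successors {g}): φ is true.
  b (successors {b}): φ is false.
  c (successors {a, f}): φ is false.
  d (successors {b, d, e}): φ is false.
  e (successors {a, b}): φ is false.
  f (successors {h}): φ is true.
  g (successors ∅): φ is true.
  h (successors {a, h}): φ is false.
For instance, at a:
  At a: □□(¬q → ¬r) requires □(¬q → ¬r) at every successor {g}.
      At g: no accessible worlds, so □(¬q → ¬r) holds vacuously.
  So □□(¬q → ¬r) is true at a.
Satisfying worlds: {a, f, g}

a, f, g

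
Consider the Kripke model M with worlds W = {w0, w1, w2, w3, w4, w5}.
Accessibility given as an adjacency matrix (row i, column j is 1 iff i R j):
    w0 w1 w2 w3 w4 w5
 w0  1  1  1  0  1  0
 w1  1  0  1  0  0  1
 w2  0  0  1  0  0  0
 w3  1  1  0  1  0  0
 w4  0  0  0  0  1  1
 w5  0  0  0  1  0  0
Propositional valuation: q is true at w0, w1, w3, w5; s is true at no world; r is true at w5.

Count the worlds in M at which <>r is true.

Recall that <>ψ holds at a world iff ψ holds at some accessible world.
Let φ = <>r. Evaluate φ at each world:
  w0 (successors {w0, w1, w2, w4}): φ is false.
  w1 (successors {w0, w2, w5}): φ is true.
  w2 (successors {w2}): φ is false.
  w3 (successors {w0, w1, w3}): φ is false.
  w4 (successors {w4, w5}): φ is true.
  w5 (successors {w3}): φ is false.
For instance, at w0:
  At w0: <>r requires r at some successor in {w0, w1, w2, w4}.
    At w0: r is false.
    At w1: r is false.
    At w2: r is false.
    At w4: r is false.
  So <>r is false at w0.
Satisfying worlds: {w1, w4}

2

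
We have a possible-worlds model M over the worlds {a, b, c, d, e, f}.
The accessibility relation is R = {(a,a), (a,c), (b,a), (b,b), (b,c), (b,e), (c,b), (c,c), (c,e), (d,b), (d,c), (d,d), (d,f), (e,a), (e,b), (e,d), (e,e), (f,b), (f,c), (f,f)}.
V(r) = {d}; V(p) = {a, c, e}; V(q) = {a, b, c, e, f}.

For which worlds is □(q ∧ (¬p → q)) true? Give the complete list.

a, b, c, f

Let φ = □(q ∧ (¬p → q)). Evaluate φ at each world:
  a (successors {a, c}): φ is true.
  b (successors {a, b, c, e}): φ is true.
  c (successors {b, c, e}): φ is true.
  d (successors {b, c, d, f}): φ is false.
  e (successors {a, b, d, e}): φ is false.
  f (successors {b, c, f}): φ is true.
For instance, at d:
  At d: □(q ∧ (¬p → q)) requires q ∧ (¬p → q) at every successor {b, c, d, f}.
    q ∧ (¬p → q) fails at d, so □(q ∧ (¬p → q)) is false at d.
Satisfying worlds: {a, b, c, f}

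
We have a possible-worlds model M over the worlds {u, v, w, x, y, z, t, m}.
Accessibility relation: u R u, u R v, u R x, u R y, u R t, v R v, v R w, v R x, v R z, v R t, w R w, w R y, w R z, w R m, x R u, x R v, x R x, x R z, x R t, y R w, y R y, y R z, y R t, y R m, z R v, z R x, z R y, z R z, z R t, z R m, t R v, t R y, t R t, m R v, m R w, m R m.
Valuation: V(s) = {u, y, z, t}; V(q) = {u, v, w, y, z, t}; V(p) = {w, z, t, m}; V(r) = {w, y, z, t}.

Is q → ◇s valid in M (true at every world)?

Yes

Let φ = q → ◇s. Evaluate φ at each world:
  u (successors {u, v, x, y, t}): φ is true.
  v (successors {v, w, x, z, t}): φ is true.
  w (successors {w, y, z, m}): φ is true.
  x (successors {u, v, x, z, t}): φ is true.
  y (successors {w, y, z, t, m}): φ is true.
  z (successors {v, x, y, z, t, m}): φ is true.
  t (successors {v, y, t}): φ is true.
  m (successors {v, w, m}): φ is true.
For instance, at y:
  At y: q is true, ◇s is true, so q → ◇s is true.
    At y: ◇s requires s at some successor in {w, y, z, t, m}.
      s holds at y, so ◇s is true at y.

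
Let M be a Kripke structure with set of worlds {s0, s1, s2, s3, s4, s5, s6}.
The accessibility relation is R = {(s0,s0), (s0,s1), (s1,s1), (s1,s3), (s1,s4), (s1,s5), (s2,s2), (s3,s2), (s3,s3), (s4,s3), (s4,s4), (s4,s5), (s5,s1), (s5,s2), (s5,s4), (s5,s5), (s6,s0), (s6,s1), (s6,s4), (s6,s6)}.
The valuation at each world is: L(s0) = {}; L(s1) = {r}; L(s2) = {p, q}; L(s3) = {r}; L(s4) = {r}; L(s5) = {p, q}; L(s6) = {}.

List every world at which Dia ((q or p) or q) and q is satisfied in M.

s2, s5

Let φ = Dia ((q or p) or q) and q. Evaluate φ at each world:
  s0 (successors {s0, s1}): φ is false.
  s1 (successors {s1, s3, s4, s5}): φ is false.
  s2 (successors {s2}): φ is true.
  s3 (successors {s2, s3}): φ is false.
  s4 (successors {s3, s4, s5}): φ is false.
  s5 (successors {s1, s2, s4, s5}): φ is true.
  s6 (successors {s0, s1, s4, s6}): φ is false.
For instance, at s6:
  At s6: Dia ((q or p) or q) is false, q is false, so Dia ((q or p) or q) and q is false.
    At s6: Dia ((q or p) or q) requires (q or p) or q at some successor in {s0, s1, s4, s6}.
      At s0: (q or p) or q is false.
      At s1: (q or p) or q is false.
      At s4: (q or p) or q is false.
      At s6: (q or p) or q is false.
    So Dia ((q or p) or q) is false at s6.
Satisfying worlds: {s2, s5}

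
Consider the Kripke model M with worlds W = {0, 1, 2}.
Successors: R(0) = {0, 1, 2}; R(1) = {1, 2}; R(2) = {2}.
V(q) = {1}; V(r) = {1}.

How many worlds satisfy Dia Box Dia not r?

Let φ = Dia Box Dia not r. Evaluate φ at each world:
  0 (successors {0, 1, 2}): φ is true.
  1 (successors {1, 2}): φ is true.
  2 (successors {2}): φ is true.
For instance, at 1:
  At 1: Dia Box Dia not r requires Box Dia not r at some successor in {1, 2}.
    Box Dia not r holds at 1, so Dia Box Dia not r is true at 1.
      At 1: Box Dia not r requires Dia not r at every successor {1, 2}.
        At 1: Dia not r is true.
        At 2: Dia not r is true.
      So Box Dia not r is true at 1.
Satisfying worlds: {0, 1, 2}

3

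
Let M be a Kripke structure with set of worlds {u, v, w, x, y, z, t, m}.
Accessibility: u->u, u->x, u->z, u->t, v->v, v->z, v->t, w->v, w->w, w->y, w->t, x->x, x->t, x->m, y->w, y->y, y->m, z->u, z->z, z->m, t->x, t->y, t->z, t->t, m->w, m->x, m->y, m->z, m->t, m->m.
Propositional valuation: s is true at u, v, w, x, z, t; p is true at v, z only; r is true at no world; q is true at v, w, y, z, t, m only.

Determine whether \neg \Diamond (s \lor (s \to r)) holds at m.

No

At m: \Diamond (s \lor (s \to r)) is true, so \neg \Diamond (s \lor (s \to r)) is false.
  At m: \Diamond (s \lor (s \to r)) requires s \lor (s \to r) at some successor in {w, x, y, z, t, m}.
    s \lor (s \to r) holds at w, so \Diamond (s \lor (s \to r)) is true at m.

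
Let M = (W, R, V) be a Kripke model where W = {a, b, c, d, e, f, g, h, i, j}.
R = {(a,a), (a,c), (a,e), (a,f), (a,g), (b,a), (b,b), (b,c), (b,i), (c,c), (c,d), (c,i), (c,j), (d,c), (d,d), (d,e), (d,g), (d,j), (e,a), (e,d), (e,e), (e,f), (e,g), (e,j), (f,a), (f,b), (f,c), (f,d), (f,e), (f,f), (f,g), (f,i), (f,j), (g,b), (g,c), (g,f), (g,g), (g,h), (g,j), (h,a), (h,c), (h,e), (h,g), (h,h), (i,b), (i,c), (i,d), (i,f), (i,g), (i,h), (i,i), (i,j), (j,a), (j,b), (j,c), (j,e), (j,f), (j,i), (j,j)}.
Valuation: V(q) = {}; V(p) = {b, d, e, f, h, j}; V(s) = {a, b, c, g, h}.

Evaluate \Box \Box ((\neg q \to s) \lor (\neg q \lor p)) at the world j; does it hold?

At j: \Box \Box ((\neg q \to s) \lor (\neg q \lor p)) requires \Box ((\neg q \to s) \lor (\neg q \lor p)) at every successor {a, b, c, e, f, i, j}.
  At a: \Box ((\neg q \to s) \lor (\neg q \lor p)) is true.
  At b: \Box ((\neg q \to s) \lor (\neg q \lor p)) is true.
  At c: \Box ((\neg q \to s) \lor (\neg q \lor p)) is true.
  At e: \Box ((\neg q \to s) \lor (\neg q \lor p)) is true.
  At f: \Box ((\neg q \to s) \lor (\neg q \lor p)) is true.
  At i: \Box ((\neg q \to s) \lor (\neg q \lor p)) is true.
  At j: \Box ((\neg q \to s) \lor (\neg q \lor p)) is true.
So \Box \Box ((\neg q \to s) \lor (\neg q \lor p)) is true at j.

Yes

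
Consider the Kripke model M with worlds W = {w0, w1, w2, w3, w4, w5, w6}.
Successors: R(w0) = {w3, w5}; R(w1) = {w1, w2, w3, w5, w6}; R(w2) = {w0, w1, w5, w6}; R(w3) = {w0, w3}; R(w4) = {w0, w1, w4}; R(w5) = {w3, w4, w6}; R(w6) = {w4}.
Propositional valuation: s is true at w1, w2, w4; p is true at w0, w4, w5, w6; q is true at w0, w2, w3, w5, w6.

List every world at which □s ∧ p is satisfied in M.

w6

Let φ = □s ∧ p. Evaluate φ at each world:
  w0 (successors {w3, w5}): φ is false.
  w1 (successors {w1, w2, w3, w5, w6}): φ is false.
  w2 (successors {w0, w1, w5, w6}): φ is false.
  w3 (successors {w0, w3}): φ is false.
  w4 (successors {w0, w1, w4}): φ is false.
  w5 (successors {w3, w4, w6}): φ is false.
  w6 (successors {w4}): φ is true.
For instance, at w2:
  At w2: □s is false, p is false, so □s ∧ p is false.
    At w2: □s requires s at every successor {w0, w1, w5, w6}.
      s fails at w0, so □s is false at w2.
Satisfying worlds: {w6}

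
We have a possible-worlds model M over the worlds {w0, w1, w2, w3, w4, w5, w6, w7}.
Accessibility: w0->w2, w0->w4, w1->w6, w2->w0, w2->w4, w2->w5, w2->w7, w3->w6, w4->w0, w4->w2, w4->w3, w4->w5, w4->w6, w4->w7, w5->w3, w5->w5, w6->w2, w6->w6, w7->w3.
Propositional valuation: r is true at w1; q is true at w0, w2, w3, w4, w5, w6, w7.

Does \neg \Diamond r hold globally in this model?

Let φ = \neg \Diamond r. Evaluate φ at each world:
  w0 (successors {w2, w4}): φ is true.
  w1 (successors {w6}): φ is true.
  w2 (successors {w0, w4, w5, w7}): φ is true.
  w3 (successors {w6}): φ is true.
  w4 (successors {w0, w2, w3, w5, w6, w7}): φ is true.
  w5 (successors {w3, w5}): φ is true.
  w6 (successors {w2, w6}): φ is true.
  w7 (successors {w3}): φ is true.
For instance, at w0:
  At w0: \Diamond r is false, so \neg \Diamond r is true.
    At w0: \Diamond r requires r at some successor in {w2, w4}.
      At w2: r is false.
      At w4: r is false.
    So \Diamond r is false at w0.

Yes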